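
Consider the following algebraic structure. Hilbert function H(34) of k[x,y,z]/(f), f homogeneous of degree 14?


C(36,2)-C(22,2)=630-231=399


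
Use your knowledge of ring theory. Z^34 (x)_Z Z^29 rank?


rank(M(x)N) = rank(M)*rank(N)
34*29 = 986


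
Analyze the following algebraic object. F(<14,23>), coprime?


gcd(14,23)=1 => F=ab-a-b=14*23-14-23=322-37=285


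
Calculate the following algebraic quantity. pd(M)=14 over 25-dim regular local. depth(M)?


pd+depth=depth(R)=25
depth=25-14=11


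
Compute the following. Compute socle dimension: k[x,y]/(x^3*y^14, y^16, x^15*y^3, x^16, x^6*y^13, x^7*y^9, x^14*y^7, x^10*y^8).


Socle = ann(m) = span of standard monomials u with x*u, y*u in I (staircase corners).
Minimal generators: x^16, x^15*y^3, x^14*y^7, x^10*y^8, x^7*y^9, x^6*y^13, x^3*y^14, y^16
Corners: x^2y^15, x^5y^13, x^6y^12, x^9y^8, x^13y^7, x^14y^6, x^15y^2
Socle dim=7


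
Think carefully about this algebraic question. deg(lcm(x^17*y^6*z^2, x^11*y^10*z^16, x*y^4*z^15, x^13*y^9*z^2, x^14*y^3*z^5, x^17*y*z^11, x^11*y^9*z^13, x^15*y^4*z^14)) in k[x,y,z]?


lcm = componentwise max:
x: max(17,11,1,13,14,17,11,15)=17
y: max(6,10,4,9,3,1,9,4)=10
z: max(2,16,15,2,5,11,13,14)=16
Total=17+10+16=43


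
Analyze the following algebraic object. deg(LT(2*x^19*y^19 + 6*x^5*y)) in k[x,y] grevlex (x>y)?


LT: 2*x^19*y^19
deg_x=19, deg_y=19
Total=19+19=38


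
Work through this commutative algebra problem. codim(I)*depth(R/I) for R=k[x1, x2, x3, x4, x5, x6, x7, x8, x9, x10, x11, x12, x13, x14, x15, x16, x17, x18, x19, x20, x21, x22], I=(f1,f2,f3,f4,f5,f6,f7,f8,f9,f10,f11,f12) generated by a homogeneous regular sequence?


codim=12, depth=dim(R/I)=22-12=10
Product=12*10=120


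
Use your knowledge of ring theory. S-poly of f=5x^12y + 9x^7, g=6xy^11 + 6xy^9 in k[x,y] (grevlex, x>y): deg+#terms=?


LT(f)=5x^12y, LT(g)=6xy^11
lcm(LM)=x^12y^11
S(f,g) (scaled by 30 to clear denominators) = 6y^10*f - 5x^11*g = -30x^12y^9 + 54x^7y^10
2 terms, deg 21.
21+2=23


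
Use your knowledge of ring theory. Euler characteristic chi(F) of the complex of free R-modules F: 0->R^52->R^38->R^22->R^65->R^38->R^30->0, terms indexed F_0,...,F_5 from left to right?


chi = sum (-1)^i * rank:
(-1)^0*52=52
(-1)^1*38=-38
(-1)^2*22=22
(-1)^3*65=-65
(-1)^4*38=38
(-1)^5*30=-30
chi=-21


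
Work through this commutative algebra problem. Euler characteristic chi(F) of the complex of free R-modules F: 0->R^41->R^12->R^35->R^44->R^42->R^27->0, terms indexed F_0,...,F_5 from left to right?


chi = sum (-1)^i * rank:
(-1)^0*41=41
(-1)^1*12=-12
(-1)^2*35=35
(-1)^3*44=-44
(-1)^4*42=42
(-1)^5*27=-27
chi=35


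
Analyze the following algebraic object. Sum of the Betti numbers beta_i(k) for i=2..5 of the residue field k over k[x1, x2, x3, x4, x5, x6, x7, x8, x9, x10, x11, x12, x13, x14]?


Koszul resolution: beta_i(k)=C(n,i), n=14
C(14,2)=91, C(14,3)=364, C(14,4)=1001, C(14,5)=2002
Sum=3458


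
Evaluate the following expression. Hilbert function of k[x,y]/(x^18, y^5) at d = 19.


k[x,y], I = (x^18, y^5), d = 19
Need i < 18 and d-i < 5.
Range: 15 <= i <= 17.
H(19) = 3


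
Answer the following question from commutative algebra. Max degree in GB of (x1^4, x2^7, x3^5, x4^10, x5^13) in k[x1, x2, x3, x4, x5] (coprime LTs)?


Pure powers, coprime LTs => already GB.
Degrees: 4, 7, 5, 10, 13
Max=13


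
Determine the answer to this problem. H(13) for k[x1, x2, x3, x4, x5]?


C(d+n-1,n-1)=C(17,4)=2380


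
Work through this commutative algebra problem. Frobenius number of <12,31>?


gcd(12,31)=1 => F=ab-a-b=12*31-12-31=372-43=329


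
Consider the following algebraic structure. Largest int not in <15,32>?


gcd(15,32)=1 => F=ab-a-b=15*32-15-32=480-47=433


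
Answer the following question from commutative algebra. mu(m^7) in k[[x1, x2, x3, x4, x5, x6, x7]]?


C(n+d-1,d)=C(13,7)=1716


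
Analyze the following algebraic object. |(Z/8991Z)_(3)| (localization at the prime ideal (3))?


3-primary part: 8991=3^5*37
Size=3^5=243


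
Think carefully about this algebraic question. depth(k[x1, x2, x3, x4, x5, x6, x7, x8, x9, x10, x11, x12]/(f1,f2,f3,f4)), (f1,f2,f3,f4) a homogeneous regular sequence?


depth(R)=12
depth(R/I)=12-4=8


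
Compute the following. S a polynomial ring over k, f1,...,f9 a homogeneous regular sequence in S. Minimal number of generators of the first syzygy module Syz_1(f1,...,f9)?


Regular sequence => Koszul complex is the minimal free resolution.
Syz_1 minimally generated by Koszul relations f_i*e_j - f_j*e_i (i<j): mu(Syz_1) = beta_2 = C(m,2) = m(m-1)/2
m=9
9*8/2 = 36


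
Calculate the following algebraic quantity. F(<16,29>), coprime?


gcd(16,29)=1 => F=ab-a-b=16*29-16-29=464-45=419


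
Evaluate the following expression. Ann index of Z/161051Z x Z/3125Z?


Exponent = lcm of the cyclic orders; pairwise coprime => product.
11^5*5^5=161051*3125=503284375


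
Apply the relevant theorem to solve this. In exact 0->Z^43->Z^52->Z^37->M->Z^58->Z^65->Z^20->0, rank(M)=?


Alt sum=0:
(-1)^0*43 + (-1)^1*52 + (-1)^2*37 + (-1)^3*? + (-1)^4*58 + (-1)^5*65 + (-1)^6*20=0
rank(M)=41


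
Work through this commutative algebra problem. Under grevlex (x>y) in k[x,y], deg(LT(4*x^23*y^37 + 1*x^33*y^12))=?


LT: 4*x^23*y^37
deg_x=23, deg_y=37
Total=23+37=60


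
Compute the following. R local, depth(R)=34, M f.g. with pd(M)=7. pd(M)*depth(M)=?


pd+depth=34
depth=34-7=27
pd*depth=7*27=189


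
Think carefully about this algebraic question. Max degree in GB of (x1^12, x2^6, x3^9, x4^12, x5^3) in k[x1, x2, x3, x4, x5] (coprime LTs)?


Pure powers, coprime LTs => already GB.
Degrees: 12, 6, 9, 12, 3
Max=12


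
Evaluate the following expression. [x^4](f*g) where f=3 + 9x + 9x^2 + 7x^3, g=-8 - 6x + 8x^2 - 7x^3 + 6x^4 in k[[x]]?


[x^4] = sum a_i*b_j, i+j=4
  3*6=18
  9*-7=-63
  9*8=72
  7*-6=-42
Sum=-15


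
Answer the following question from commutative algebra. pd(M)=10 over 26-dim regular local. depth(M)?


pd+depth=depth(R)=26
depth=26-10=16


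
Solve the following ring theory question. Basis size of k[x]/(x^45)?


Basis: 1,x,...,x^44
dim=45


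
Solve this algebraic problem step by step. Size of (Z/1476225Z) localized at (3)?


3-primary part: 1476225=3^10*25
Size=3^10=59049


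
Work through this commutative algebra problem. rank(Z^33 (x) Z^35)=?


rank(M(x)N) = rank(M)*rank(N)
33*35 = 1155


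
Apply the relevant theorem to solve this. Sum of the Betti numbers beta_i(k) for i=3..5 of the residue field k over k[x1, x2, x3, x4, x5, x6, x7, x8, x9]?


Koszul resolution: beta_i(k)=C(n,i), n=9
C(9,3)=84, C(9,4)=126, C(9,5)=126
Sum=336


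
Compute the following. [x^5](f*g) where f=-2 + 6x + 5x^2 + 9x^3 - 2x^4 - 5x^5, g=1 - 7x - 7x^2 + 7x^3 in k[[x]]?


[x^5] = sum a_i*b_j, i+j=5
  5*7=35
  9*-7=-63
  -2*-7=14
  -5*1=-5
Sum=-19


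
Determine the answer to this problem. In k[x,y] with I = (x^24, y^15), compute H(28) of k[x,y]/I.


k[x,y], I = (x^24, y^15), d = 28
Need i < 24 and d-i < 15.
Range: 14 <= i <= 23.
H(28) = 10


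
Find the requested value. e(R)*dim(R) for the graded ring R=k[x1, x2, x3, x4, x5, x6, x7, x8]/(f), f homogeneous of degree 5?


e(R)=deg(f)=5, dim(R)=8-1=7
e*dim=5*7=35


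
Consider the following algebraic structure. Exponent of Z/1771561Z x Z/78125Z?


Exponent = lcm of the cyclic orders; pairwise coprime => product.
11^6*5^7=1771561*78125=138403203125


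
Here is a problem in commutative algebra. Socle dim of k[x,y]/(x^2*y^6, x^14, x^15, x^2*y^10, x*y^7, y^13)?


Socle = ann(m) = span of standard monomials u with x*u, y*u in I (staircase corners).
Redundant generators: x^2*y^10, x^15
Minimal generators: x^14, x^2*y^6, x*y^7, y^13
Corners: y^12, xy^6, x^13y^5
Socle dim=3


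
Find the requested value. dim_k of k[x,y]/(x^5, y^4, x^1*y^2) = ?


k[x,y]/I, I = (x^5, y^4, x^1*y^2)
Rect: 5x4=20. Corner: (5-1)x(4-2)=8.
dim = 20-8 = 12


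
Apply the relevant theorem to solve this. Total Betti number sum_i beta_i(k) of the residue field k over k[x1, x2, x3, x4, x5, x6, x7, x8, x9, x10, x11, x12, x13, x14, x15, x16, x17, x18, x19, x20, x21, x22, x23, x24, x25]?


Koszul resolution: beta_i(k)=C(n,i), n=25
sum_i C(25,i) = 2^25 = 33554432


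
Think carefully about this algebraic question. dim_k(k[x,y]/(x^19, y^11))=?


Basis: x^i*y^j, i<19, j<11
19*11=209


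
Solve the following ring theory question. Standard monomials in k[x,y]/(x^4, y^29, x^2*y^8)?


k[x,y]/I, I = (x^4, y^29, x^2*y^8)
Rect: 4x29=116. Corner: (4-2)x(29-8)=42.
dim = 116-42 = 74


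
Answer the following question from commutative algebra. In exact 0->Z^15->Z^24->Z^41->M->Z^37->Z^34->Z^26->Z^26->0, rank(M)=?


Alt sum=0:
(-1)^0*15 + (-1)^1*24 + (-1)^2*41 + (-1)^3*? + (-1)^4*37 + (-1)^5*34 + (-1)^6*26 + (-1)^7*26=0
rank(M)=35


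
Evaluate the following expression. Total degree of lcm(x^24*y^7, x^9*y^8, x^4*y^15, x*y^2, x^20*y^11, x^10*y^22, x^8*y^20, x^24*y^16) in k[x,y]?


lcm = componentwise max:
x: max(24,9,4,1,20,10,8,24)=24
y: max(7,8,15,2,11,22,20,16)=22
Total=24+22=46


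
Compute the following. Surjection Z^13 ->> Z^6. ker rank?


rank(ker) = 13-6 = 7


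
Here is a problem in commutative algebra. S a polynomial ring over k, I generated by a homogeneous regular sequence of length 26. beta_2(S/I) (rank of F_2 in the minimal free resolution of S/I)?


Regular sequence => Koszul complex is the minimal free resolution.
Syz_1 minimally generated by Koszul relations f_i*e_j - f_j*e_i (i<j): mu(Syz_1) = beta_2 = C(m,2) = m(m-1)/2
m=26
26*25/2 = 325


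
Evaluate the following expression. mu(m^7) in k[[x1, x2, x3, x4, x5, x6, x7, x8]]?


C(n+d-1,d)=C(14,7)=3432


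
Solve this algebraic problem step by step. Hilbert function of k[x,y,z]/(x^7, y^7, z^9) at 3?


Need i<7, j<7, k<9 with i+j+k=3.
For each i, j ranges over max(0,3-i-8)..min(6,3-i):
  i=0: j in [0,3] -> 4
  i=1: j in [0,2] -> 3
  i=2: j in [0,1] -> 2
  i=3: j in [0,0] -> 1
H(3) = 4+3+2+1 = 10


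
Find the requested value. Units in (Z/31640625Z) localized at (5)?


Local ring = Z/390625Z.
phi(390625) = 5^7*(5-1) = 312500


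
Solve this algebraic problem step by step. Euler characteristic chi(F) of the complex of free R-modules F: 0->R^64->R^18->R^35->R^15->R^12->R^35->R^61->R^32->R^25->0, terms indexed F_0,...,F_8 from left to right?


chi = sum (-1)^i * rank:
(-1)^0*64=64
(-1)^1*18=-18
(-1)^2*35=35
(-1)^3*15=-15
(-1)^4*12=12
(-1)^5*35=-35
(-1)^6*61=61
(-1)^7*32=-32
(-1)^8*25=25
chi=97


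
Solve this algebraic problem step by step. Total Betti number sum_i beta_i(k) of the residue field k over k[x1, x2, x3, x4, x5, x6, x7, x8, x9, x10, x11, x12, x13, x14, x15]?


Koszul resolution: beta_i(k)=C(n,i), n=15
sum_i C(15,i) = 2^15 = 32768


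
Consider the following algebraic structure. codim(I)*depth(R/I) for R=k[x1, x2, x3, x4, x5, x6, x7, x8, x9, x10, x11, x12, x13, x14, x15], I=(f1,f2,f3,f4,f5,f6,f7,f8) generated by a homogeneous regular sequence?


codim=8, depth=dim(R/I)=15-8=7
Product=8*7=56


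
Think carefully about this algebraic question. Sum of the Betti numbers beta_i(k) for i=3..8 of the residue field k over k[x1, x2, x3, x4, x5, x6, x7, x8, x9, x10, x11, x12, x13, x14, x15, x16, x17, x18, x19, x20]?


Koszul resolution: beta_i(k)=C(n,i), n=20
C(20,3)=1140, C(20,4)=4845, C(20,5)=15504, C(20,6)=38760, C(20,7)=77520, C(20,8)=125970
Sum=263739


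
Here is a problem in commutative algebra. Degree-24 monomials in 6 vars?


C(d+n-1,n-1)=C(29,5)=118755


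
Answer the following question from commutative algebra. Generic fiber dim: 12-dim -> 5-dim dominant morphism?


dim(fiber)=dim(X)-dim(Y)=12-5=7


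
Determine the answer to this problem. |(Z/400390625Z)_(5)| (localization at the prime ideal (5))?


5-primary part: 400390625=5^10*41
Size=5^10=9765625


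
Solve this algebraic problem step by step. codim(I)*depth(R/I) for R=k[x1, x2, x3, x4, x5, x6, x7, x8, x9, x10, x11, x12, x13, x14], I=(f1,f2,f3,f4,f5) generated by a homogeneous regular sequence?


codim=5, depth=dim(R/I)=14-5=9
Product=5*9=45


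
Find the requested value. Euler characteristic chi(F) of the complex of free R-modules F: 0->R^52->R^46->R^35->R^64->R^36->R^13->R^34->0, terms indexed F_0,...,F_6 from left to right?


chi = sum (-1)^i * rank:
(-1)^0*52=52
(-1)^1*46=-46
(-1)^2*35=35
(-1)^3*64=-64
(-1)^4*36=36
(-1)^5*13=-13
(-1)^6*34=34
chi=34


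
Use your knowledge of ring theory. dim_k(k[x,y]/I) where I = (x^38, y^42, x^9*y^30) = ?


k[x,y]/I, I = (x^38, y^42, x^9*y^30)
Rect: 38x42=1596. Corner: (38-9)x(42-30)=348.
dim = 1596-348 = 1248


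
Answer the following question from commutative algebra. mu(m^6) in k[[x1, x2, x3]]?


C(n+d-1,d)=C(8,6)=28


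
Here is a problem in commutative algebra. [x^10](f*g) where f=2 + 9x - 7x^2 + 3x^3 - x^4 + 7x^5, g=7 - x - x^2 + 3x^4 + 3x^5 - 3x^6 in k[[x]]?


[x^10] = sum a_i*b_j, i+j=10
  -1*-3=3
  7*3=21
Sum=24


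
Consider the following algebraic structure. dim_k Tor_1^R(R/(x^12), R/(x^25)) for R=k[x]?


Tor_1(R/I,R/J)=(I cap J)/IJ=(x^25)/(x^37)
dim=37-25=min(12,25)=12


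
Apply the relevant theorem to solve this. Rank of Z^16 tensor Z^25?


rank(M(x)N) = rank(M)*rank(N)
16*25 = 400


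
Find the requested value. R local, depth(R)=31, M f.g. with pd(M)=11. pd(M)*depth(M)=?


pd+depth=31
depth=31-11=20
pd*depth=11*20=220


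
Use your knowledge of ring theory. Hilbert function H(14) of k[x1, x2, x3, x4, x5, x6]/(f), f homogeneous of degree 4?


C(19,5)-C(15,5)=11628-3003=8625


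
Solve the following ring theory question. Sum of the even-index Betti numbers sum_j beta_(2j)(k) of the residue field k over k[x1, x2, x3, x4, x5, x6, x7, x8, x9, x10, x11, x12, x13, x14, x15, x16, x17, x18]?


Koszul resolution: beta_i(k)=C(n,i), n=18
sum_even C(18,i) = 2^(n-1) = 2^17 = 131072


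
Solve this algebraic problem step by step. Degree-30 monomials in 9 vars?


C(d+n-1,n-1)=C(38,8)=48903492


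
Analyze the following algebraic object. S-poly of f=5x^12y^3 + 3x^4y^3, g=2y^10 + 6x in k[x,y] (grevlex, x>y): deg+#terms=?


LT(f)=5x^12y^3, LT(g)=2y^10
lcm(LM)=x^12y^10
S(f,g) (scaled by 10 to clear denominators) = 2y^7*f - 5x^12*g = 6x^4y^10 - 30x^13
2 terms, deg 14.
14+2=16


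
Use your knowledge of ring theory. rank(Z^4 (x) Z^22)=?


rank(M(x)N) = rank(M)*rank(N)
4*22 = 88


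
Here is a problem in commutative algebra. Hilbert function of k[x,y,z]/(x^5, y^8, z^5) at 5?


Need i<5, j<8, k<5 with i+j+k=5.
For each i, j ranges over max(0,5-i-4)..min(7,5-i):
  i=0: j in [1,5] -> 5
  i=1: j in [0,4] -> 5
  i=2: j in [0,3] -> 4
  i=3: j in [0,2] -> 3
  i=4: j in [0,1] -> 2
H(5) = 5+5+4+3+2 = 19


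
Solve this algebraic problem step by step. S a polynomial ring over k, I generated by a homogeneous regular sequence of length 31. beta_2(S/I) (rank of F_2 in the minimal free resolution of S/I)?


Regular sequence => Koszul complex is the minimal free resolution.
Syz_1 minimally generated by Koszul relations f_i*e_j - f_j*e_i (i<j): mu(Syz_1) = beta_2 = C(m,2) = m(m-1)/2
m=31
31*30/2 = 465


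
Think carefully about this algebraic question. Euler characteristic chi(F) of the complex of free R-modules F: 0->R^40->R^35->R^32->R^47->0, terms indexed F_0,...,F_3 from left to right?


chi = sum (-1)^i * rank:
(-1)^0*40=40
(-1)^1*35=-35
(-1)^2*32=32
(-1)^3*47=-47
chi=-10


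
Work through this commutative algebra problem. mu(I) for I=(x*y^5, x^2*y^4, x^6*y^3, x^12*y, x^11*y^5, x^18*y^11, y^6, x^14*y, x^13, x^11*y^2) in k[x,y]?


Remove redundant (divisible by others).
x^14*y redundant.
x^11*y^5 redundant.
x^18*y^11 redundant.
Min: x^13, x^12*y, x^11*y^2, x^6*y^3, x^2*y^4, x*y^5, y^6
Count=7


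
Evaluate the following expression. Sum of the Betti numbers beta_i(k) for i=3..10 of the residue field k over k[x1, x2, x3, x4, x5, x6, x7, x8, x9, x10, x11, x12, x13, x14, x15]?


Koszul resolution: beta_i(k)=C(n,i), n=15
C(15,3)=455, C(15,4)=1365, C(15,5)=3003, C(15,6)=5005, C(15,7)=6435, C(15,8)=6435, C(15,9)=5005, C(15,10)=3003
Sum=30706


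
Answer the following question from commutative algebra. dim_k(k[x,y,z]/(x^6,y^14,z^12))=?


Basis: x^iy^jz^k, i<6,j<14,k<12
6*14*12=1008


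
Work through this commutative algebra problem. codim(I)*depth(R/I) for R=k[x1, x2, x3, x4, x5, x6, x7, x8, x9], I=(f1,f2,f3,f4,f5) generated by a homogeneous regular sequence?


codim=5, depth=dim(R/I)=9-5=4
Product=5*4=20


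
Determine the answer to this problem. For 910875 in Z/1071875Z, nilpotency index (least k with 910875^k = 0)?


910875^k mod 1071875:
k=1: 910875
k=2: 918750
k=3: 0
First zero at k = 3


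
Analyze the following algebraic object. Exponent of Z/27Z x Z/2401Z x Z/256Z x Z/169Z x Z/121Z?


Exponent = lcm of the cyclic orders; pairwise coprime => product.
3^3*7^4*2^8*13^2*11^2=27*2401*256*169*121=339365714688


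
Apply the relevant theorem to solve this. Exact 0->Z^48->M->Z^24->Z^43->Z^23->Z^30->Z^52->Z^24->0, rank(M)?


Alt sum=0:
(-1)^0*48 + (-1)^1*? + (-1)^2*24 + (-1)^3*43 + (-1)^4*23 + (-1)^5*30 + (-1)^6*52 + (-1)^7*24=0
rank(M)=50


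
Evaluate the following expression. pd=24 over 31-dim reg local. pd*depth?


pd+depth=31
depth=31-24=7
pd*depth=24*7=168


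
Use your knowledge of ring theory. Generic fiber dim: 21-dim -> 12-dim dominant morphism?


dim(fiber)=dim(X)-dim(Y)=21-12=9


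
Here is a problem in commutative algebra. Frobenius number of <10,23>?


gcd(10,23)=1 => F=ab-a-b=10*23-10-23=230-33=197


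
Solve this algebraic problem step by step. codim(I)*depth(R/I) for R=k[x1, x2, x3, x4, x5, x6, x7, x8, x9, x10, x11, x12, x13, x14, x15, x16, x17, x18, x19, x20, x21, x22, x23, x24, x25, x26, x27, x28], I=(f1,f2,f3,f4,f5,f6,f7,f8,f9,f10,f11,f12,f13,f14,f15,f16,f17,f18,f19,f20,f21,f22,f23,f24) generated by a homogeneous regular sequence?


codim=24, depth=dim(R/I)=28-24=4
Product=24*4=96


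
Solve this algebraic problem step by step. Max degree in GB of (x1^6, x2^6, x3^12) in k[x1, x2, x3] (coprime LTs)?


Pure powers, coprime LTs => already GB.
Degrees: 6, 6, 12
Max=12


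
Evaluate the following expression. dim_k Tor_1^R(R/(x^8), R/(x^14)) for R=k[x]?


Tor_1(R/I,R/J)=(I cap J)/IJ=(x^14)/(x^22)
dim=22-14=min(8,14)=8


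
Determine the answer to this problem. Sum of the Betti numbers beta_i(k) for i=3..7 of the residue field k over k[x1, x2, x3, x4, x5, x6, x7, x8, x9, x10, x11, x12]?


Koszul resolution: beta_i(k)=C(n,i), n=12
C(12,3)=220, C(12,4)=495, C(12,5)=792, C(12,6)=924, C(12,7)=792
Sum=3223


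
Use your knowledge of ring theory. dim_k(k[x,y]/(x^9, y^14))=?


Basis: x^i*y^j, i<9, j<14
9*14=126


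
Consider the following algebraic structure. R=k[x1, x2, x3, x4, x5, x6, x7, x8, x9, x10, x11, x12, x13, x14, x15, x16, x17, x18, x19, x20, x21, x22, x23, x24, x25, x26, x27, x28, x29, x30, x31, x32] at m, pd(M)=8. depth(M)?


pd+depth=depth(R)=32
depth=32-8=24


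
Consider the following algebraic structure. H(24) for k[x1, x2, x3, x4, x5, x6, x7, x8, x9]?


C(d+n-1,n-1)=C(32,8)=10518300


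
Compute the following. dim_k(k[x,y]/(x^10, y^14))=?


Basis: x^i*y^j, i<10, j<14
10*14=140


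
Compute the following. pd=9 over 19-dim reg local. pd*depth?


pd+depth=19
depth=19-9=10
pd*depth=9*10=90


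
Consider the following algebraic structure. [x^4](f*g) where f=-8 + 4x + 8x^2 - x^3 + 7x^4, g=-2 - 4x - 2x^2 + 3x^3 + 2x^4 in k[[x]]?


[x^4] = sum a_i*b_j, i+j=4
  -8*2=-16
  4*3=12
  8*-2=-16
  -1*-4=4
  7*-2=-14
Sum=-30


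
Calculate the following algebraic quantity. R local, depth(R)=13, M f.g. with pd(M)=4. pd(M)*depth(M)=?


pd+depth=13
depth=13-4=9
pd*depth=4*9=36


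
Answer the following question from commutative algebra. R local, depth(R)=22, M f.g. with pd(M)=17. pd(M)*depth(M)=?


pd+depth=22
depth=22-17=5
pd*depth=17*5=85


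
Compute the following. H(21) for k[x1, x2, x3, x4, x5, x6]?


C(d+n-1,n-1)=C(26,5)=65780


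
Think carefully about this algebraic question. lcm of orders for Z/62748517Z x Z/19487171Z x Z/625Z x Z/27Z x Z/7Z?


Exponent = lcm of the cyclic orders; pairwise coprime => product.
13^7*11^7*5^4*3^3*7^1=62748517*19487171*625*27*7=144442196416594951875


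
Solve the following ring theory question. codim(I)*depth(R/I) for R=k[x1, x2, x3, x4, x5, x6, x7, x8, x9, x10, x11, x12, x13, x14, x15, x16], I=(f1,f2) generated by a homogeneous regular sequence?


codim=2, depth=dim(R/I)=16-2=14
Product=2*14=28


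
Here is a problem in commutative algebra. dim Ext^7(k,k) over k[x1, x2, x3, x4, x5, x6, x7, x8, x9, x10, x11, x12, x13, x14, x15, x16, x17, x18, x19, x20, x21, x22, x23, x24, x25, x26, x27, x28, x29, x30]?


C(n,i)=C(30,7)=2035800


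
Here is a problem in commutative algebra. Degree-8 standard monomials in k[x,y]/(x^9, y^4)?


k[x,y], I = (x^9, y^4), d = 8
Need i < 9 and d-i < 4.
Range: 5 <= i <= 8.
H(8) = 4


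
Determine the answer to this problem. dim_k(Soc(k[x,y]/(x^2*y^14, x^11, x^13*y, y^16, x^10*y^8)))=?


Socle = ann(m) = span of standard monomials u with x*u, y*u in I (staircase corners).
Redundant generators: x^13*y
Minimal generators: x^11, x^10*y^8, x^2*y^14, y^16
Corners: xy^15, x^9y^13, x^10y^7
Socle dim=3


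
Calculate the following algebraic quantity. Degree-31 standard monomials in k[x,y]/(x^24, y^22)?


k[x,y], I = (x^24, y^22), d = 31
Need i < 24 and d-i < 22.
Range: 10 <= i <= 23.
H(31) = 14


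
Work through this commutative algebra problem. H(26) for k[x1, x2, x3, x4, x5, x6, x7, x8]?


C(d+n-1,n-1)=C(33,7)=4272048


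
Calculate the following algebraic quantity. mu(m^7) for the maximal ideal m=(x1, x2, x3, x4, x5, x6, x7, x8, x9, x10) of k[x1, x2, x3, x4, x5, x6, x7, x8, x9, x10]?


Graded Nakayama: mu(m^d) = dim_k (m^d/m^(d+1)) = #degree-7 monomials in 10 vars
C(n+d-1,d)=C(16,7)=11440


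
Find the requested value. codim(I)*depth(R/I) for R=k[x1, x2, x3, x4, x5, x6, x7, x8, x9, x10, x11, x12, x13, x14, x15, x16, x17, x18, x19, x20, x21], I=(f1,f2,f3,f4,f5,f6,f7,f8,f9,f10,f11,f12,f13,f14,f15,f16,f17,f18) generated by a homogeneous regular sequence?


codim=18, depth=dim(R/I)=21-18=3
Product=18*3=54


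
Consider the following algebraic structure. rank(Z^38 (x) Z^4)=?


rank(M(x)N) = rank(M)*rank(N)
38*4 = 152


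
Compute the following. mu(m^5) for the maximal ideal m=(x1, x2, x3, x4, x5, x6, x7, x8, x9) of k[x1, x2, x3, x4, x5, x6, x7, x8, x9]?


Graded Nakayama: mu(m^d) = dim_k (m^d/m^(d+1)) = #degree-5 monomials in 9 vars
C(n+d-1,d)=C(13,5)=1287


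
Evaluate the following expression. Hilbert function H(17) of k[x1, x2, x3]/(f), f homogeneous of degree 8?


C(19,2)-C(11,2)=171-55=116


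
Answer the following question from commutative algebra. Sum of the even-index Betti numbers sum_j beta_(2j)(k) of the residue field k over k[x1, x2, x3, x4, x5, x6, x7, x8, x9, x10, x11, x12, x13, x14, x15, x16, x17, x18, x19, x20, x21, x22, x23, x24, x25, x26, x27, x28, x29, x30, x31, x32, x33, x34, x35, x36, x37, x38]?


Koszul resolution: beta_i(k)=C(n,i), n=38
sum_even C(38,i) = 2^(n-1) = 2^37 = 137438953472


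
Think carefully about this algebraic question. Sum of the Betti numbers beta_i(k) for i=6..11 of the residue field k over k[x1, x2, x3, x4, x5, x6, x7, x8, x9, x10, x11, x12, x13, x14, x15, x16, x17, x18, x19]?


Koszul resolution: beta_i(k)=C(n,i), n=19
C(19,6)=27132, C(19,7)=50388, C(19,8)=75582, C(19,9)=92378, C(19,10)=92378, C(19,11)=75582
Sum=413440


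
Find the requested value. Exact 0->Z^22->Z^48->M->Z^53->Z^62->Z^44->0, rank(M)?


Alt sum=0:
(-1)^0*22 + (-1)^1*48 + (-1)^2*? + (-1)^3*53 + (-1)^4*62 + (-1)^5*44=0
rank(M)=61


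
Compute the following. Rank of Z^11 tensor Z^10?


rank(M(x)N) = rank(M)*rank(N)
11*10 = 110


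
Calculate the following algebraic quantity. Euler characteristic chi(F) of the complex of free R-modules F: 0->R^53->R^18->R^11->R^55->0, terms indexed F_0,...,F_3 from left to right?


chi = sum (-1)^i * rank:
(-1)^0*53=53
(-1)^1*18=-18
(-1)^2*11=11
(-1)^3*55=-55
chi=-9


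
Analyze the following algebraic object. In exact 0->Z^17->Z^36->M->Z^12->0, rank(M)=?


Alt sum=0:
(-1)^0*17 + (-1)^1*36 + (-1)^2*? + (-1)^3*12=0
rank(M)=31


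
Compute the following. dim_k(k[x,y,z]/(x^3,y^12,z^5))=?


Basis: x^iy^jz^k, i<3,j<12,k<5
3*12*5=180


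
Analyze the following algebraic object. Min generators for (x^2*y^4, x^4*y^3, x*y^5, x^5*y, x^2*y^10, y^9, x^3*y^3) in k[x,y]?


Remove redundant (divisible by others).
x^4*y^3 redundant.
x^2*y^10 redundant.
Min: x^5*y, x^3*y^3, x^2*y^4, x*y^5, y^9
Count=5


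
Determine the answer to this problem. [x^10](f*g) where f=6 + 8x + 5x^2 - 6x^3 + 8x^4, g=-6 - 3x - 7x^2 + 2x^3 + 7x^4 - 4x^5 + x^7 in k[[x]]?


[x^10] = sum a_i*b_j, i+j=10
  -6*1=-6
Sum=-6


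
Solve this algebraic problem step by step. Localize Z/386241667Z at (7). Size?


7-primary part: 386241667=7^8*67
Size=7^8=5764801


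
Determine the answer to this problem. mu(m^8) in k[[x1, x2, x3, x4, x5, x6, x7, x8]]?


C(n+d-1,d)=C(15,8)=6435


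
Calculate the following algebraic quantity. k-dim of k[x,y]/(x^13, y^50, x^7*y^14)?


k[x,y]/I, I = (x^13, y^50, x^7*y^14)
Rect: 13x50=650. Corner: (13-7)x(50-14)=216.
dim = 650-216 = 434


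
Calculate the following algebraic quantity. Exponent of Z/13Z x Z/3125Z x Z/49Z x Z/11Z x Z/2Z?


Exponent = lcm of the cyclic orders; pairwise coprime => product.
13^1*5^5*7^2*11^1*2^1=13*3125*49*11*2=43793750


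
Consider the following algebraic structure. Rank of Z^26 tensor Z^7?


rank(M(x)N) = rank(M)*rank(N)
26*7 = 182


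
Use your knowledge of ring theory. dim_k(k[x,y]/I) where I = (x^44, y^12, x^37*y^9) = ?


k[x,y]/I, I = (x^44, y^12, x^37*y^9)
Rect: 44x12=528. Corner: (44-37)x(12-9)=21.
dim = 528-21 = 507


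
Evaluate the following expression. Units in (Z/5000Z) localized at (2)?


Local ring = Z/8Z.
phi(8) = 2^2*(2-1) = 4


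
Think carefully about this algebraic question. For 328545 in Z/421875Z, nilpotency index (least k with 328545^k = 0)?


328545^k mod 421875:
k=1: 328545
k=2: 35775
k=3: 259875
k=4: 303750
k=5: 168750
k=6: 0
First zero at k = 6


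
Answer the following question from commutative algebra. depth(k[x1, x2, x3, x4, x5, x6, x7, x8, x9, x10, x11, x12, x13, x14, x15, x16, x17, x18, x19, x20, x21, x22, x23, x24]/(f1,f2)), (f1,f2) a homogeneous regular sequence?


depth(R)=24
depth(R/I)=24-2=22


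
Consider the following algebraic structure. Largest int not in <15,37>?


gcd(15,37)=1 => F=ab-a-b=15*37-15-37=555-52=503


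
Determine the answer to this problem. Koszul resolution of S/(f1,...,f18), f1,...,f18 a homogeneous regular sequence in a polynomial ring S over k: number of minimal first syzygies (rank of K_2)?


Regular sequence => Koszul complex is the minimal free resolution.
Syz_1 minimally generated by Koszul relations f_i*e_j - f_j*e_i (i<j): mu(Syz_1) = beta_2 = C(m,2) = m(m-1)/2
m=18
18*17/2 = 153


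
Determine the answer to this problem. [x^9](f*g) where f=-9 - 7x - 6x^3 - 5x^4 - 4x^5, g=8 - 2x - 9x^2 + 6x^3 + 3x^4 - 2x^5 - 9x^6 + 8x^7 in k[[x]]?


[x^9] = sum a_i*b_j, i+j=9
  -6*-9=54
  -5*-2=10
  -4*3=-12
Sum=52


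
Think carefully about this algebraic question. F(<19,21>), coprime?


gcd(19,21)=1 => F=ab-a-b=19*21-19-21=399-40=359


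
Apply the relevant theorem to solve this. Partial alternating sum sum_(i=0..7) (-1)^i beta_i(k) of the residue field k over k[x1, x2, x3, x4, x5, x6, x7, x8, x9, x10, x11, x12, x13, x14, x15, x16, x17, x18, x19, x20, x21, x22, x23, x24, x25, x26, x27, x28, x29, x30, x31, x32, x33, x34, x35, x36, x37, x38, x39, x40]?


Koszul resolution: beta_i(k)=C(n,i), n=40
sum_(i=0..p) (-1)^i C(n,i) = (-1)^p C(n-1,p)
(-1)^7*C(39,7) = (-1)^7*15380937 = -15380937


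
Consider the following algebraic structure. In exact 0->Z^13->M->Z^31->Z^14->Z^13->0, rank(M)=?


Alt sum=0:
(-1)^0*13 + (-1)^1*? + (-1)^2*31 + (-1)^3*14 + (-1)^4*13=0
rank(M)=43


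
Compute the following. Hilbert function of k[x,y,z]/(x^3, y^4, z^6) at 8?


Need i<3, j<4, k<6 with i+j+k=8.
For each i, j ranges over max(0,8-i-5)..min(3,8-i):
  i=0: j in [3,3] -> 1
  i=1: j in [2,3] -> 2
  i=2: j in [1,3] -> 3
H(8) = 1+2+3 = 6


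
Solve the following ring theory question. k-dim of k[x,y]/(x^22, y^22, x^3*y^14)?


k[x,y]/I, I = (x^22, y^22, x^3*y^14)
Rect: 22x22=484. Corner: (22-3)x(22-14)=152.
dim = 484-152 = 332


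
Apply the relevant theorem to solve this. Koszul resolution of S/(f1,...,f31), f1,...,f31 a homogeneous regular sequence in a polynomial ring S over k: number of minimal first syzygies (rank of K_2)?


Regular sequence => Koszul complex is the minimal free resolution.
Syz_1 minimally generated by Koszul relations f_i*e_j - f_j*e_i (i<j): mu(Syz_1) = beta_2 = C(m,2) = m(m-1)/2
m=31
31*30/2 = 465


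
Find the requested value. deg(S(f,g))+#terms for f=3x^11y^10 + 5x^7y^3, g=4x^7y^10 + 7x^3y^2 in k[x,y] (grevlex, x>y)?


LT(f)=3x^11y^10, LT(g)=4x^7y^10
lcm(LM)=x^11y^10
S(f,g) (scaled by 12 to clear denominators) = 4*f - 3x^4*g = 20x^7y^3 - 21x^7y^2
2 terms, deg 10.
10+2=12


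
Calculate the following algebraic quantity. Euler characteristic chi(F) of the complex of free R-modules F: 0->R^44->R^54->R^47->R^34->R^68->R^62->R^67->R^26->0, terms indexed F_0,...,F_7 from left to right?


chi = sum (-1)^i * rank:
(-1)^0*44=44
(-1)^1*54=-54
(-1)^2*47=47
(-1)^3*34=-34
(-1)^4*68=68
(-1)^5*62=-62
(-1)^6*67=67
(-1)^7*26=-26
chi=50


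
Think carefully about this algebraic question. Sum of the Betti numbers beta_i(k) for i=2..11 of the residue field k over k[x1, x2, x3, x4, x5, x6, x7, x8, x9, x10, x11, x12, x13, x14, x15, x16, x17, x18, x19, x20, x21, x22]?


Koszul resolution: beta_i(k)=C(n,i), n=22
C(22,2)=231, C(22,3)=1540, C(22,4)=7315, C(22,5)=26334, C(22,6)=74613, C(22,7)=170544, C(22,8)=319770, C(22,9)=497420, C(22,10)=646646, C(22,11)=705432
Sum=2449845


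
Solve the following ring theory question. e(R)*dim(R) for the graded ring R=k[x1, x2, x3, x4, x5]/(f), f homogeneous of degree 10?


e(R)=deg(f)=10, dim(R)=5-1=4
e*dim=10*4=40


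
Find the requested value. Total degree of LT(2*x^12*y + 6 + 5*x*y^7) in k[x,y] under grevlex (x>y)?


LT: 2*x^12*y
deg_x=12, deg_y=1
Total=12+1=13


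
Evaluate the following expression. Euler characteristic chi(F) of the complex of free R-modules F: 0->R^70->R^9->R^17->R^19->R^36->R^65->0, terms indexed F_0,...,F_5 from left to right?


chi = sum (-1)^i * rank:
(-1)^0*70=70
(-1)^1*9=-9
(-1)^2*17=17
(-1)^3*19=-19
(-1)^4*36=36
(-1)^5*65=-65
chi=30


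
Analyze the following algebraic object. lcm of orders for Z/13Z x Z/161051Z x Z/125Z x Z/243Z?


Exponent = lcm of the cyclic orders; pairwise coprime => product.
13^1*11^5*5^3*3^5=13*161051*125*243=63595013625


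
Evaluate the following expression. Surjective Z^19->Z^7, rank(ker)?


rank(ker) = 19-7 = 12


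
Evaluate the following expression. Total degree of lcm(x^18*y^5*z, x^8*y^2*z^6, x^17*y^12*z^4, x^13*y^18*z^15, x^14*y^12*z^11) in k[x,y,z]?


lcm = componentwise max:
x: max(18,8,17,13,14)=18
y: max(5,2,12,18,12)=18
z: max(1,6,4,15,11)=15
Total=18+18+15=51


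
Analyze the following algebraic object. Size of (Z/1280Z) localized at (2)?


2-primary part: 1280=2^8*5
Size=2^8=256


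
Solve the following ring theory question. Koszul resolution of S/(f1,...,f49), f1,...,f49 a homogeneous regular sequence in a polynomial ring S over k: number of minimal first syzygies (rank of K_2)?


Regular sequence => Koszul complex is the minimal free resolution.
Syz_1 minimally generated by Koszul relations f_i*e_j - f_j*e_i (i<j): mu(Syz_1) = beta_2 = C(m,2) = m(m-1)/2
m=49
49*48/2 = 1176


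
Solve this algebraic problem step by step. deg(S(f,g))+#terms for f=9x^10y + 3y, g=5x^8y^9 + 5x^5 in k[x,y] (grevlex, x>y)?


LT(f)=9x^10y, LT(g)=5x^8y^9
lcm(LM)=x^10y^9
S(f,g) (scaled by 45 to clear denominators) = 5y^8*f - 9x^2*g = 15y^9 - 45x^7
2 terms, deg 9.
9+2=11


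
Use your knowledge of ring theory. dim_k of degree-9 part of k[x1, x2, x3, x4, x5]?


C(d+n-1,n-1)=C(13,4)=715


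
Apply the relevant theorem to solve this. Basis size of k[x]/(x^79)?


Basis: 1,x,...,x^78
dim=79


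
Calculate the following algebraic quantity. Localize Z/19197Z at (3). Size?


3-primary part: 19197=3^5*79
Size=3^5=243


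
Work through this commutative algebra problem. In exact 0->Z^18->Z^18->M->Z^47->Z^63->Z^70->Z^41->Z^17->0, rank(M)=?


Alt sum=0:
(-1)^0*18 + (-1)^1*18 + (-1)^2*? + (-1)^3*47 + (-1)^4*63 + (-1)^5*70 + (-1)^6*41 + (-1)^7*17=0
rank(M)=30


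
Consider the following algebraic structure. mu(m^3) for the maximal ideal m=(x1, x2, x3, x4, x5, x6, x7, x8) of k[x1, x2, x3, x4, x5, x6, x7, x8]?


Graded Nakayama: mu(m^d) = dim_k (m^d/m^(d+1)) = #degree-3 monomials in 8 vars
C(n+d-1,d)=C(10,3)=120


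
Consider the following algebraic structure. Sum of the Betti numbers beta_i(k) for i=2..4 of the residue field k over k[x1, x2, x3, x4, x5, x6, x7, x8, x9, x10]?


Koszul resolution: beta_i(k)=C(n,i), n=10
C(10,2)=45, C(10,3)=120, C(10,4)=210
Sum=375


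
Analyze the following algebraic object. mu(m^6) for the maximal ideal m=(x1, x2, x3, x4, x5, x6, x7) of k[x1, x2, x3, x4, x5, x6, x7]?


Graded Nakayama: mu(m^d) = dim_k (m^d/m^(d+1)) = #degree-6 monomials in 7 vars
C(n+d-1,d)=C(12,6)=924


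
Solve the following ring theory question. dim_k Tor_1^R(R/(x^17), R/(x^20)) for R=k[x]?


Tor_1(R/I,R/J)=(I cap J)/IJ=(x^20)/(x^37)
dim=37-20=min(17,20)=17


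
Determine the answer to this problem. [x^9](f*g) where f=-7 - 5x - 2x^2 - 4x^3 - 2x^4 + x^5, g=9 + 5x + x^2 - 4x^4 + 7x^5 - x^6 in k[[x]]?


[x^9] = sum a_i*b_j, i+j=9
  -4*-1=4
  -2*7=-14
  1*-4=-4
Sum=-14


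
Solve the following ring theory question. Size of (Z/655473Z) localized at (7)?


7-primary part: 655473=7^5*39
Size=7^5=16807


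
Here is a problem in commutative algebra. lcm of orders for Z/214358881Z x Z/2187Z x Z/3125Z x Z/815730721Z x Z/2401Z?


Exponent = lcm of the cyclic orders; pairwise coprime => product.
11^8*3^7*5^5*13^8*7^4=214358881*2187*3125*815730721*2401=2869321843275214146779334375


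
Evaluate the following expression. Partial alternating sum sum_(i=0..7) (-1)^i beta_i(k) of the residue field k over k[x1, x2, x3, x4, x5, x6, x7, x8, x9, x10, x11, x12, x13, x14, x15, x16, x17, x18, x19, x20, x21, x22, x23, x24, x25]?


Koszul resolution: beta_i(k)=C(n,i), n=25
sum_(i=0..p) (-1)^i C(n,i) = (-1)^p C(n-1,p)
(-1)^7*C(24,7) = (-1)^7*346104 = -346104


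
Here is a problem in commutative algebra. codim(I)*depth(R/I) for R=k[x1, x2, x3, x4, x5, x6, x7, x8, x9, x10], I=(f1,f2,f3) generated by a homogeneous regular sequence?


codim=3, depth=dim(R/I)=10-3=7
Product=3*7=21


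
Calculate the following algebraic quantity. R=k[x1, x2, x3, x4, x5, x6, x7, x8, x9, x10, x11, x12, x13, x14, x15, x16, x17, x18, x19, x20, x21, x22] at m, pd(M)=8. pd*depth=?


pd+depth=22
depth=22-8=14
pd*depth=8*14=112


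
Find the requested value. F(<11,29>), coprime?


gcd(11,29)=1 => F=ab-a-b=11*29-11-29=319-40=279


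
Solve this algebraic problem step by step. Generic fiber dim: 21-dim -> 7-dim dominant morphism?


dim(fiber)=dim(X)-dim(Y)=21-7=14


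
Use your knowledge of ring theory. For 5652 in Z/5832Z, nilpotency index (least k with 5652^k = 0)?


5652^k mod 5832:
k=1: 5652
k=2: 3240
k=3: 0
First zero at k = 3


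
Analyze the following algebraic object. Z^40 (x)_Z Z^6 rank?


rank(M(x)N) = rank(M)*rank(N)
40*6 = 240


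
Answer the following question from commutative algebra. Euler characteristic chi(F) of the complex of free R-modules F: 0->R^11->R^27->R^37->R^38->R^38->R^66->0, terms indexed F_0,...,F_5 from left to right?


chi = sum (-1)^i * rank:
(-1)^0*11=11
(-1)^1*27=-27
(-1)^2*37=37
(-1)^3*38=-38
(-1)^4*38=38
(-1)^5*66=-66
chi=-45


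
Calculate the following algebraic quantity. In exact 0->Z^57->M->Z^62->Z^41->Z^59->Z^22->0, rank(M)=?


Alt sum=0:
(-1)^0*57 + (-1)^1*? + (-1)^2*62 + (-1)^3*41 + (-1)^4*59 + (-1)^5*22=0
rank(M)=115


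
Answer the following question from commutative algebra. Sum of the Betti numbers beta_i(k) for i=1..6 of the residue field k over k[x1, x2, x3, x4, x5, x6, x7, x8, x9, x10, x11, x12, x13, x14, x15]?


Koszul resolution: beta_i(k)=C(n,i), n=15
C(15,1)=15, C(15,2)=105, C(15,3)=455, C(15,4)=1365, C(15,5)=3003, C(15,6)=5005
Sum=9948


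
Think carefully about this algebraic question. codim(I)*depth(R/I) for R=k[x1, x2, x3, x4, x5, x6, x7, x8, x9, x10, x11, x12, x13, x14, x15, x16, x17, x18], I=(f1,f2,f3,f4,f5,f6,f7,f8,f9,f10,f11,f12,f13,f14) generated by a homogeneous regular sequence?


codim=14, depth=dim(R/I)=18-14=4
Product=14*4=56


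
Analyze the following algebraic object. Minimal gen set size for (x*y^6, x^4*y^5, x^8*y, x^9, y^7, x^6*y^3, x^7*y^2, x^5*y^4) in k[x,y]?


Remove redundant (divisible by others).
Min: x^9, x^8*y, x^7*y^2, x^6*y^3, x^5*y^4, x^4*y^5, x*y^6, y^7
Count=8


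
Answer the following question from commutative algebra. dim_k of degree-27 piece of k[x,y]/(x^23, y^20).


k[x,y], I = (x^23, y^20), d = 27
Need i < 23 and d-i < 20.
Range: 8 <= i <= 22.
H(27) = 15


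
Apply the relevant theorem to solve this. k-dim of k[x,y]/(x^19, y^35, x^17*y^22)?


k[x,y]/I, I = (x^19, y^35, x^17*y^22)
Rect: 19x35=665. Corner: (19-17)x(35-22)=26.
dim = 665-26 = 639


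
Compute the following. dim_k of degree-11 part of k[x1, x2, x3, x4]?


C(d+n-1,n-1)=C(14,3)=364


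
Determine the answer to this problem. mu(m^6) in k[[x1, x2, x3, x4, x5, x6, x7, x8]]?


C(n+d-1,d)=C(13,6)=1716


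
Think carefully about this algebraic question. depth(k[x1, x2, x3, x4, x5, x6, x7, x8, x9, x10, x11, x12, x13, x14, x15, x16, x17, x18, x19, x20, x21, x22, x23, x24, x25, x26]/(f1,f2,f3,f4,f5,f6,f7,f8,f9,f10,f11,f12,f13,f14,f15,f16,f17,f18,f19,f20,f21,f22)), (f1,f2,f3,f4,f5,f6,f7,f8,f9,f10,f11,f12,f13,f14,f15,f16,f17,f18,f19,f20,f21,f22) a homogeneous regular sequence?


depth(R)=26
depth(R/I)=26-22=4


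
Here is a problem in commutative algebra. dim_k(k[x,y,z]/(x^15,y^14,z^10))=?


Basis: x^iy^jz^k, i<15,j<14,k<10
15*14*10=2100


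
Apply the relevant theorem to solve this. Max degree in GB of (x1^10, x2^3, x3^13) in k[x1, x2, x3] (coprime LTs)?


Pure powers, coprime LTs => already GB.
Degrees: 10, 3, 13
Max=13


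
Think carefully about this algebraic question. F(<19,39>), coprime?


gcd(19,39)=1 => F=ab-a-b=19*39-19-39=741-58=683


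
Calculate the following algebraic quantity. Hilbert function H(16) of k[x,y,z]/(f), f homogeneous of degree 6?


C(18,2)-C(12,2)=153-66=87


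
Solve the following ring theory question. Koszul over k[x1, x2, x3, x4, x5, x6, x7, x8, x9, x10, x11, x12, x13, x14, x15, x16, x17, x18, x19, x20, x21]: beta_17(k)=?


C(n,i)=C(21,17)=5985


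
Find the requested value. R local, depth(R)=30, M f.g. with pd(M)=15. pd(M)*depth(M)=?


pd+depth=30
depth=30-15=15
pd*depth=15*15=225


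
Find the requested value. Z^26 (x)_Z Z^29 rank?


rank(M(x)N) = rank(M)*rank(N)
26*29 = 754


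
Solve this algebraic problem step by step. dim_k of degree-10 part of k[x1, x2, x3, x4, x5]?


C(d+n-1,n-1)=C(14,4)=1001


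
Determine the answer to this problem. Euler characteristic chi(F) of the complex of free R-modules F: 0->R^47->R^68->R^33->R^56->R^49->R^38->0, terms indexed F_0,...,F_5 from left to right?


chi = sum (-1)^i * rank:
(-1)^0*47=47
(-1)^1*68=-68
(-1)^2*33=33
(-1)^3*56=-56
(-1)^4*49=49
(-1)^5*38=-38
chi=-33
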